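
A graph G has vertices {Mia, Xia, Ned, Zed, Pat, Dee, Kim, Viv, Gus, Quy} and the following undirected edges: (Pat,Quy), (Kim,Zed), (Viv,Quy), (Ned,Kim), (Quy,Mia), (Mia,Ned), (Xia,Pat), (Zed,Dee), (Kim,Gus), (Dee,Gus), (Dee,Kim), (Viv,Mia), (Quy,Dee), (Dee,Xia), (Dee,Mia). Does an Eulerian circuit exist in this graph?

Degrees: Mia:4, Xia:2, Ned:2, Zed:2, Pat:2, Dee:6, Kim:4, Viv:2, Gus:2, Quy:4
All degrees are even and the non-isolated vertices are connected — an Eulerian circuit exists.

Yes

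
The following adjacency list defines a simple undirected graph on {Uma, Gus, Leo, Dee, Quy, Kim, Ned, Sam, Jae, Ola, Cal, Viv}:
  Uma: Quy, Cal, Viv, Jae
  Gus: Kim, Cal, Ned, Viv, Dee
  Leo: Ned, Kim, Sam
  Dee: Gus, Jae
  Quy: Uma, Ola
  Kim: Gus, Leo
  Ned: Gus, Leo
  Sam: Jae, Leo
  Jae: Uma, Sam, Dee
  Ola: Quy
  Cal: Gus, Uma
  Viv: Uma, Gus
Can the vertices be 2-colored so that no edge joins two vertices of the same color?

The cycle Gus-Dee-Jae-Uma-Viv-Gus has length 5, which is odd, so the graph is not bipartite.

No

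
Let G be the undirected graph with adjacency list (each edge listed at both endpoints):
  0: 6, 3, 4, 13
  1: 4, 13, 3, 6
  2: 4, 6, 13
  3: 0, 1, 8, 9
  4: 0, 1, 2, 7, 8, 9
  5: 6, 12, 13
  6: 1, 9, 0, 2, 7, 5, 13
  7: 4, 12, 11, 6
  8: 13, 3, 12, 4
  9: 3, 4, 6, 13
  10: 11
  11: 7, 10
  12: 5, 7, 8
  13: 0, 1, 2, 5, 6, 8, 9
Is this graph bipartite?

No

9-6-13-9 is an odd cycle (length 3), and a bipartite graph can contain only even cycles.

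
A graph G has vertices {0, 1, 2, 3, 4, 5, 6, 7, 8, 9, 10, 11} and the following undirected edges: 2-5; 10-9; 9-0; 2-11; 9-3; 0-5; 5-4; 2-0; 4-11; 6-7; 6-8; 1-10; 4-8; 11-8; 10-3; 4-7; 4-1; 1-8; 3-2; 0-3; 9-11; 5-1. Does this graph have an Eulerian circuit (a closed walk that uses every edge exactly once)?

Degrees: 0:4, 1:4, 2:4, 3:4, 4:5, 5:4, 6:2, 7:2, 8:4, 9:4, 10:3, 11:4
4, 10 have odd degree; an Eulerian circuit needs every degree to be even, so none exists.

No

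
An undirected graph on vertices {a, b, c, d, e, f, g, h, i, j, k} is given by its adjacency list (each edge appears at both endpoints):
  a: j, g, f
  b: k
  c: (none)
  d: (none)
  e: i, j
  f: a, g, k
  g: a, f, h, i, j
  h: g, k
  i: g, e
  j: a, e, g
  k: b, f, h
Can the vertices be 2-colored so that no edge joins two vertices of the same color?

No

g-a-f-g is an odd cycle (length 3), and a bipartite graph can contain only even cycles.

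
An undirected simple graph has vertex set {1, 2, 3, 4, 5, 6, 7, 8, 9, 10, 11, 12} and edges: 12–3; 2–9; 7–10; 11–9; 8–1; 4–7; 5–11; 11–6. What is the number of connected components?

Component: {1, 8}
Component: {3, 12}
Component: {4, 7, 10}
Component: {2, 5, 6, 9, 11}

4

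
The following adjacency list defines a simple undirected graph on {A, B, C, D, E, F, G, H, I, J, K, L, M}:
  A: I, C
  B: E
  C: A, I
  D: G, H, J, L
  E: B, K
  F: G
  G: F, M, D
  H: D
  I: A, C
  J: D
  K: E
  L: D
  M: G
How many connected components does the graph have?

Component: {A, C, I}
Component: {B, E, K}
Component: {D, F, G, H, J, L, M}

3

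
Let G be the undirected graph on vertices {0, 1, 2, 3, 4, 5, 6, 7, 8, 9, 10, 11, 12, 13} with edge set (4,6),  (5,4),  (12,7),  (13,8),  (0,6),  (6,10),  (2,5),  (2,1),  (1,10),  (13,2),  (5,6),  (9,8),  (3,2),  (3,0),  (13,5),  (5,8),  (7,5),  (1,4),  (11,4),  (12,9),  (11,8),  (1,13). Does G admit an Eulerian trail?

Degrees: 0:2, 1:4, 2:4, 3:2, 4:4, 5:6, 6:4, 7:2, 8:4, 9:2, 10:2, 11:2, 12:2, 13:4
Odd-degree vertices: none (0 total).
With 0 odd-degree vertices and all edges in one connected piece, an Eulerian trail exists.

Yes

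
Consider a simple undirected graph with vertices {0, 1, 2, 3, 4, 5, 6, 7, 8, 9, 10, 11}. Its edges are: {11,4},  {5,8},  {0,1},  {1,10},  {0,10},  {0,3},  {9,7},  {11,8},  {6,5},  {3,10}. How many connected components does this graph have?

4

Component: {2}
Component: {7, 9}
Component: {0, 1, 3, 10}
Component: {4, 5, 6, 8, 11}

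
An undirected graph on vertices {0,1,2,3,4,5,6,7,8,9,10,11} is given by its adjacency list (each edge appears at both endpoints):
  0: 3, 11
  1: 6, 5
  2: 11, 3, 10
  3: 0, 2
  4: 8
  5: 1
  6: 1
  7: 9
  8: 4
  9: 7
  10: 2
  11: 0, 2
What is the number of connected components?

Component: {4, 8}
Component: {7, 9}
Component: {1, 5, 6}
Component: {0, 2, 3, 10, 11}

4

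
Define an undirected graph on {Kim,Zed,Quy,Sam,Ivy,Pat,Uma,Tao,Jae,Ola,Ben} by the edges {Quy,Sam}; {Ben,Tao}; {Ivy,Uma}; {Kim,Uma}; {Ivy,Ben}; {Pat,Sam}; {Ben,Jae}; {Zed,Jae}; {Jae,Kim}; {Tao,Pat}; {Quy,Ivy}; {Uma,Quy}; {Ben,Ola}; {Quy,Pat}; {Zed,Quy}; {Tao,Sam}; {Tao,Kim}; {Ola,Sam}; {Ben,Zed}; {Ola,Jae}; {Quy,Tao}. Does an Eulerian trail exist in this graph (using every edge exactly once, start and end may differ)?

Degrees: Kim:3, Zed:3, Quy:6, Sam:4, Ivy:3, Pat:3, Uma:3, Tao:5, Jae:4, Ola:3, Ben:5
Odd-degree vertices: Kim, Zed, Ivy, Pat, Uma, Tao, Ola, Ben (8 total).
An Eulerian trail requires 0 or 2 odd-degree vertices; here there are 8.

No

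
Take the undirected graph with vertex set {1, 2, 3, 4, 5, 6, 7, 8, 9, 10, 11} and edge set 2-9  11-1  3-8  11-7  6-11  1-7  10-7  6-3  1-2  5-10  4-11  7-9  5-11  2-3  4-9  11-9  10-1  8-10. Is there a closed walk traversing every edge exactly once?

No

Degrees: 1:4, 2:3, 3:3, 4:2, 5:2, 6:2, 7:4, 8:2, 9:4, 10:4, 11:6
2, 3 have odd degree; an Eulerian circuit needs every degree to be even, so none exists.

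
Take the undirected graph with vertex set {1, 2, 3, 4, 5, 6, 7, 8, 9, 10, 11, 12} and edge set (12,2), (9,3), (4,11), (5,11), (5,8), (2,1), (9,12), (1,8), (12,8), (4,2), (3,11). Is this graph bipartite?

Partition the vertices as {2, 6, 7, 8, 9, 10, 11} vs {1, 3, 4, 5, 12}. Each listed edge has one endpoint in each part, so the graph is bipartite.

Yes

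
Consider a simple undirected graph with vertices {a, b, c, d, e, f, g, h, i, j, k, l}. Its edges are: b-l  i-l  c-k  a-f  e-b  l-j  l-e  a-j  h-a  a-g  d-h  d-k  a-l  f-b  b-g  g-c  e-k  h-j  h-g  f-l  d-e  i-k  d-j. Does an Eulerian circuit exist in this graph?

No

Degrees: a:5, b:4, c:2, d:4, e:4, f:3, g:4, h:4, i:2, j:4, k:4, l:6
a, f have odd degree; an Eulerian circuit needs every degree to be even, so none exists.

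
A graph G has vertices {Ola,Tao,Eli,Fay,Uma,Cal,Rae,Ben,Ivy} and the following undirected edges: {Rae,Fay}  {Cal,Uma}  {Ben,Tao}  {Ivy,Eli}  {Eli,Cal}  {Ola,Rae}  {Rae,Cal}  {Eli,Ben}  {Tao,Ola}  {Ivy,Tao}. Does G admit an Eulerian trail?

Degrees: Ola:2, Tao:3, Eli:3, Fay:1, Uma:1, Cal:3, Rae:3, Ben:2, Ivy:2
Odd-degree vertices: Tao, Eli, Fay, Uma, Cal, Rae (6 total).
An Eulerian trail requires 0 or 2 odd-degree vertices; here there are 6.

No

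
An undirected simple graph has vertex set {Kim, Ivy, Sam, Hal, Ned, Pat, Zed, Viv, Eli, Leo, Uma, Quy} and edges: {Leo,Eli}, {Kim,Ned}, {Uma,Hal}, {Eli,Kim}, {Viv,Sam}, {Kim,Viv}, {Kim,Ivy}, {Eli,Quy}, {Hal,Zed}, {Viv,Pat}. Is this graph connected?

No

Component: {Hal, Zed, Uma}
Component: {Kim, Ivy, Sam, Ned, Pat, Viv, Eli, Leo, Quy}
No edge joins these 2 groups, so the graph is disconnected.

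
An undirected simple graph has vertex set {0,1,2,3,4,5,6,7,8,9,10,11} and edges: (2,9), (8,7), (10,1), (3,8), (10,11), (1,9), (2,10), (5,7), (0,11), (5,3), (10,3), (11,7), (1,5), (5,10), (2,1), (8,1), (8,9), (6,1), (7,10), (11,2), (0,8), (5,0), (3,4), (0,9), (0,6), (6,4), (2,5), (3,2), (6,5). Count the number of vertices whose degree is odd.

Degrees: 0:5, 1:6, 2:6, 3:5, 4:2, 5:7, 6:4, 7:4, 8:5, 9:4, 10:6, 11:4
Odd-degree vertices: 0, 3, 5, 8.

4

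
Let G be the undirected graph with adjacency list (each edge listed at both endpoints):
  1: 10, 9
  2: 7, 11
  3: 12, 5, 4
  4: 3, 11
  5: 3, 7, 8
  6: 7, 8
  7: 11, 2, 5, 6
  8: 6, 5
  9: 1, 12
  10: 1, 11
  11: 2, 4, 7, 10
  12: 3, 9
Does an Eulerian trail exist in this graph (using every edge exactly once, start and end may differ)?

Degrees: 1:2, 2:2, 3:3, 4:2, 5:3, 6:2, 7:4, 8:2, 9:2, 10:2, 11:4, 12:2
Odd-degree vertices: 3, 5 (2 total).
With 2 odd-degree vertices and all edges in one connected piece, an Eulerian trail exists (from 3 to 5).

Yes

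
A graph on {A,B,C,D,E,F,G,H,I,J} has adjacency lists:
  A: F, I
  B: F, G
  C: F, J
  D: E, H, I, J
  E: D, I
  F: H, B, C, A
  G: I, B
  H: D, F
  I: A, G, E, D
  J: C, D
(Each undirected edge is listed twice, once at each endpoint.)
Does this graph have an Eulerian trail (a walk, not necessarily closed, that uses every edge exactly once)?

Yes

Degrees: A:2, B:2, C:2, D:4, E:2, F:4, G:2, H:2, I:4, J:2
Odd-degree vertices: none (0 total).
With 0 odd-degree vertices and all edges in one connected piece, an Eulerian trail exists.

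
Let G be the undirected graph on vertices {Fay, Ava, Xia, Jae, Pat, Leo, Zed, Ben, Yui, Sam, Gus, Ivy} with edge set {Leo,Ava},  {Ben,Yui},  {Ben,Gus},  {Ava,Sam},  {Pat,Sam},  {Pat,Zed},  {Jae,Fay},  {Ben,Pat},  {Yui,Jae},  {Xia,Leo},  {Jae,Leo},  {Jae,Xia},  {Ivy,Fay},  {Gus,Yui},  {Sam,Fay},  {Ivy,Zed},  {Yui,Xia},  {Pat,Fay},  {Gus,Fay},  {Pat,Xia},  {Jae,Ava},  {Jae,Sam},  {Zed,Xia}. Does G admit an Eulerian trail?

No

Degrees: Fay:5, Ava:3, Xia:5, Jae:6, Pat:5, Leo:3, Zed:3, Ben:3, Yui:4, Sam:4, Gus:3, Ivy:2
Odd-degree vertices: Fay, Ava, Xia, Pat, Leo, Zed, Ben, Gus (8 total).
With 8 odd-degree vertices (more than two), no single trail can use every edge.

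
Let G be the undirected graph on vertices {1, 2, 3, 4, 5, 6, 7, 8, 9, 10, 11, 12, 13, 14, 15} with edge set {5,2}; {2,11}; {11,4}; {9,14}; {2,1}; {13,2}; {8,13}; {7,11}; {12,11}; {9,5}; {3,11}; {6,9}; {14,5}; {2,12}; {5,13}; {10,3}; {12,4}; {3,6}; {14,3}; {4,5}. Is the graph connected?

No

Component: {15}
Component: {1, 2, 3, 4, 5, 6, 7, 8, 9, 10, 11, 12, 13, 14}
There are 2 separate components, so the graph is not connected.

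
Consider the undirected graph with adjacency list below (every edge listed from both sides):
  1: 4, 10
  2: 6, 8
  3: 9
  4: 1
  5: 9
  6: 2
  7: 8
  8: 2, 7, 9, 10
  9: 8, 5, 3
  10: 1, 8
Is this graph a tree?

The graph has 10 vertices and 9 edges.
It is connected with exactly 9 edges, hence acyclic — it is a tree.

Yes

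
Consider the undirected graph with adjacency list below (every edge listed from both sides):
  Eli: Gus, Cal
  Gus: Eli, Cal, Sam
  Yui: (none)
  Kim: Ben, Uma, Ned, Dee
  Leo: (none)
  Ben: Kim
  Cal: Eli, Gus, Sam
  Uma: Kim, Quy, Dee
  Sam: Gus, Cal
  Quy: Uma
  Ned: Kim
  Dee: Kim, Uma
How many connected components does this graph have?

4

Component: {Yui}
Component: {Leo}
Component: {Eli, Gus, Cal, Sam}
Component: {Kim, Ben, Uma, Quy, Ned, Dee}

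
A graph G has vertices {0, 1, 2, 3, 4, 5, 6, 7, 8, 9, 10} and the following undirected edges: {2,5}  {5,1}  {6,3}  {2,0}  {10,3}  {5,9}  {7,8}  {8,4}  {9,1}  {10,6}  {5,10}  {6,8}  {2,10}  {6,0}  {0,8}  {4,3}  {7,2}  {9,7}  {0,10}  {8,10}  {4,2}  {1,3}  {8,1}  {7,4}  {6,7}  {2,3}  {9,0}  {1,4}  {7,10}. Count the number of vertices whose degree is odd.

Degrees: 0:5, 1:5, 2:6, 3:5, 4:5, 5:4, 6:5, 7:6, 8:6, 9:4, 10:7
Odd-degree vertices: 0, 1, 3, 4, 6, 10.

6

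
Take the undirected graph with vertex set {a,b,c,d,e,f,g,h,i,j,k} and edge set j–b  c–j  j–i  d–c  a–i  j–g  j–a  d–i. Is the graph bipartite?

No

The cycle i-a-j-i has length 3, which is odd, so the graph is not bipartite.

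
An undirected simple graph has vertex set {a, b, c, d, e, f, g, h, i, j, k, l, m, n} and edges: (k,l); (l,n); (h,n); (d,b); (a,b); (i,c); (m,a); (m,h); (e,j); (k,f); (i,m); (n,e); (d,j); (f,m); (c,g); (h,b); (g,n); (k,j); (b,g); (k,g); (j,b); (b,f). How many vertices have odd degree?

2

Degrees: a:2, b:6, c:2, d:2, e:2, f:3, g:4, h:3, i:2, j:4, k:4, l:2, m:4, n:4
Odd-degree vertices: f, h.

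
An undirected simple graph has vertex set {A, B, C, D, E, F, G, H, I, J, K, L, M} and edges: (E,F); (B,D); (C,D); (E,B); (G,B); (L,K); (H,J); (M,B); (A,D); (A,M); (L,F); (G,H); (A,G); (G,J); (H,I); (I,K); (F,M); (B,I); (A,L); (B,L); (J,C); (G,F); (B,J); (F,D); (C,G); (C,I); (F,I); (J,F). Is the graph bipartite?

No

The cycle G-J-F-G has length 3, which is odd, so the graph is not bipartite.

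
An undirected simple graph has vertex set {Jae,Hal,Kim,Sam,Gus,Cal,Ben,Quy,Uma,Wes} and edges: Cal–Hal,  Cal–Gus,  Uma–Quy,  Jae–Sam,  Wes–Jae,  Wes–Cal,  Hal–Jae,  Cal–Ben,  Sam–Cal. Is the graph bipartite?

Partition the vertices as {Hal, Kim, Sam, Gus, Ben, Uma, Wes} vs {Jae, Cal, Quy}. Each listed edge has one endpoint in each part, so the graph is bipartite.

Yes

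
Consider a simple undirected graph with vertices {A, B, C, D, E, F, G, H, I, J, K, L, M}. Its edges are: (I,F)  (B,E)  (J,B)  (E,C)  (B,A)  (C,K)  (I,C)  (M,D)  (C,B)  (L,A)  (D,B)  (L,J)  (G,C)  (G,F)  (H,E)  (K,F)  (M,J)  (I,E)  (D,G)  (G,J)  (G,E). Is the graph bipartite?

The cycle E-C-G-E has length 3, which is odd, so the graph is not bipartite.

No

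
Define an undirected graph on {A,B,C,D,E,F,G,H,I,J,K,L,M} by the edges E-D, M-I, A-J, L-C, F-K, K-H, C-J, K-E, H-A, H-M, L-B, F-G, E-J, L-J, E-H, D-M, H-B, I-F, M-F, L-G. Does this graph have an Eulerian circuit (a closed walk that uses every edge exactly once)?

No

Degrees: A:2, B:2, C:2, D:2, E:4, F:4, G:2, H:5, I:2, J:4, K:3, L:4, M:4
H, K have odd degree; an Eulerian circuit needs every degree to be even, so none exists.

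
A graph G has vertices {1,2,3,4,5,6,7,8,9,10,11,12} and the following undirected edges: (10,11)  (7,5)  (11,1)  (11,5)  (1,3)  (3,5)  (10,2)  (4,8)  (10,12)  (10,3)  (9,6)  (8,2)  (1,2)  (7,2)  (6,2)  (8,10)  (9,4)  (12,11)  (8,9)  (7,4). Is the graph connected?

Starting from 1 and exploring outward reaches every vertex (1, 2, 3, 11, 8, 6, 7, 10, 5, 12, 4, 9); the graph is connected.

Yes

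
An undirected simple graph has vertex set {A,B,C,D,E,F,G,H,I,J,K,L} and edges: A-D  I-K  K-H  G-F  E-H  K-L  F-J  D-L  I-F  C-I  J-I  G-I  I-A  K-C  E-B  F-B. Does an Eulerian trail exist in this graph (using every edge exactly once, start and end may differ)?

Yes

Degrees: A:2, B:2, C:2, D:2, E:2, F:4, G:2, H:2, I:6, J:2, K:4, L:2
Odd-degree vertices: none (0 total).
The non-isolated vertices are connected and exactly 0 have odd degree, so an Eulerian trail exists.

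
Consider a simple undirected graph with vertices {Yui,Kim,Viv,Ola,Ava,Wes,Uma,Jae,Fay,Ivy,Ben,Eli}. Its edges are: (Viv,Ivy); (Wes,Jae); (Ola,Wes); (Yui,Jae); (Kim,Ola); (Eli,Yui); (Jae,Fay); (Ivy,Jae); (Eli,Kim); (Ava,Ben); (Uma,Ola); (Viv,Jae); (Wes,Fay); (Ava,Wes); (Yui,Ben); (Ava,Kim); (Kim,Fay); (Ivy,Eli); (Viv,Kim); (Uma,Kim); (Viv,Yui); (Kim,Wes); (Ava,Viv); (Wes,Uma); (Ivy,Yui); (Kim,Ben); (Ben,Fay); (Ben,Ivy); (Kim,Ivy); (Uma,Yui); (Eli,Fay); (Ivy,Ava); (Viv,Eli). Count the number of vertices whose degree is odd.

8

Degrees: Yui:6, Kim:9, Viv:6, Ola:3, Ava:5, Wes:6, Uma:4, Jae:5, Fay:5, Ivy:7, Ben:5, Eli:5
Odd-degree vertices: Kim, Ola, Ava, Jae, Fay, Ivy, Ben, Eli.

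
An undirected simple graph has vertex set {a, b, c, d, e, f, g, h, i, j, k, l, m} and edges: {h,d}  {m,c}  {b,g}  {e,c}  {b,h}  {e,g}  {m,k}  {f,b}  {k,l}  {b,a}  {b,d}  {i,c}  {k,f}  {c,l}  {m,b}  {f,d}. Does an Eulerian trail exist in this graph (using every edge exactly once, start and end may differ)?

Degrees: a:1, b:6, c:4, d:3, e:2, f:3, g:2, h:2, i:1, j:0, k:3, l:2, m:3
Odd-degree vertices: a, d, f, i, k, m (6 total).
With 6 odd-degree vertices (more than two), no single trail can use every edge.

No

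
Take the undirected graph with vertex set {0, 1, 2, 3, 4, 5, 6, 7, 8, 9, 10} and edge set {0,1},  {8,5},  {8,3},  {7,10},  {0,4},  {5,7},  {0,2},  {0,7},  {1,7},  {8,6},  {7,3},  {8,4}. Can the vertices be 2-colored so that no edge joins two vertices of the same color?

No

1-0-7-1 is an odd cycle (length 3), and a bipartite graph can contain only even cycles.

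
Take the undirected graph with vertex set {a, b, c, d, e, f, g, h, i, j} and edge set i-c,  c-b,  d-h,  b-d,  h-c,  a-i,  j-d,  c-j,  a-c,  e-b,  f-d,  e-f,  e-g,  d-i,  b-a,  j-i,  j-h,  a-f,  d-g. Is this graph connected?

Starting from a and exploring outward reaches every vertex (a, b, f, c, i, e, d, h, j, g); the graph is connected.

Yes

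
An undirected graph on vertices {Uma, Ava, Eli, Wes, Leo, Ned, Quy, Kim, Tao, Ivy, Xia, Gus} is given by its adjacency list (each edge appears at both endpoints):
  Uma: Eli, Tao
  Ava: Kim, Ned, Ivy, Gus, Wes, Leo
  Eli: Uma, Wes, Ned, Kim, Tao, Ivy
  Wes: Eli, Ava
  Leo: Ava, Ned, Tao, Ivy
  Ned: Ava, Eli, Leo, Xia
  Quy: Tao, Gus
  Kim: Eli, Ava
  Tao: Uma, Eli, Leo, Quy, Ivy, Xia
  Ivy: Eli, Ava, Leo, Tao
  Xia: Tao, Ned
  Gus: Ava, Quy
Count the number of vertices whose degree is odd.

Degrees: Uma:2, Ava:6, Eli:6, Wes:2, Leo:4, Ned:4, Quy:2, Kim:2, Tao:6, Ivy:4, Xia:2, Gus:2
Odd-degree vertices: none.

0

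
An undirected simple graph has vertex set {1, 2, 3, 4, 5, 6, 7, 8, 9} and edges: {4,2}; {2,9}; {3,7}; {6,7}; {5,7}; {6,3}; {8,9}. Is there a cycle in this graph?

Yes

|V| = 9, |E| = 7, number of components = 3.
One cycle is 3-6-7-3.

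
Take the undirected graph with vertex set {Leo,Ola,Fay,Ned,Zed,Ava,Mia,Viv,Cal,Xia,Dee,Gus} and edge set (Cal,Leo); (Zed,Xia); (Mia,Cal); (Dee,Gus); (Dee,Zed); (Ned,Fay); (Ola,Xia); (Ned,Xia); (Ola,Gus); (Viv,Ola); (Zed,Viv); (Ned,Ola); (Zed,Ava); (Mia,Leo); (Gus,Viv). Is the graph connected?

Component: {Leo, Mia, Cal}
Component: {Ola, Fay, Ned, Zed, Ava, Viv, Xia, Dee, Gus}
There are 2 separate components, so the graph is not connected.

No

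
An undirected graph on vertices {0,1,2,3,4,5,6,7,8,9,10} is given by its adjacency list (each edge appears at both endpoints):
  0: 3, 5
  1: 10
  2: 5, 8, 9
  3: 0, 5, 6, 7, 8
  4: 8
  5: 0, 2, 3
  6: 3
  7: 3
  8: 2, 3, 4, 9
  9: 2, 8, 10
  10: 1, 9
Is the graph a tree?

|V| = 11, |E| = 13.
Connected but with 13 > 10 edges, so it has a cycle and is not a tree.

No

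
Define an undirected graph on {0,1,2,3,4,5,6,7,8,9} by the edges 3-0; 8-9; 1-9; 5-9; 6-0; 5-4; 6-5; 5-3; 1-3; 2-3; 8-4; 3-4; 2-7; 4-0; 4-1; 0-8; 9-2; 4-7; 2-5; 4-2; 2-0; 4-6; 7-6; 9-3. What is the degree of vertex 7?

Neighbors of 7: 2, 4, 6.

3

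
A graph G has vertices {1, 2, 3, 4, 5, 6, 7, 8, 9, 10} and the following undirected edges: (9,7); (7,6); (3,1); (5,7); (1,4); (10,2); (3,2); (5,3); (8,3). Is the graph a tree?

Yes

The graph has 10 vertices and 9 edges.
It is connected with exactly 9 edges, hence acyclic — it is a tree.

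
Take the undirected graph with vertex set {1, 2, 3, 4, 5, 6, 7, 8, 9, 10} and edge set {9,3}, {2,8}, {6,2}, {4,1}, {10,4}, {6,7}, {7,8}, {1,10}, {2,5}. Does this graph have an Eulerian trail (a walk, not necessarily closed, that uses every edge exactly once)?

Degrees: 1:2, 2:3, 3:1, 4:2, 5:1, 6:2, 7:2, 8:2, 9:1, 10:2
Odd-degree vertices: 2, 3, 5, 9 (4 total).
An Eulerian trail requires 0 or 2 odd-degree vertices; here there are 4.

No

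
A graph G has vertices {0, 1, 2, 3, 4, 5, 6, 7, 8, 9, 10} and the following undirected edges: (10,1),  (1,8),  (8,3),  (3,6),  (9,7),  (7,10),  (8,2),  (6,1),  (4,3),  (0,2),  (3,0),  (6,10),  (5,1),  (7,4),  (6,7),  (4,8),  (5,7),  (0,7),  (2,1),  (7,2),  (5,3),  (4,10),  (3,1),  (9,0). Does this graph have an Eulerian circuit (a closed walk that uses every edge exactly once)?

No

Degrees: 0:4, 1:6, 2:4, 3:6, 4:4, 5:3, 6:4, 7:7, 8:4, 9:2, 10:4
Vertices with odd degree: 5, 7. An Eulerian circuit requires all degrees even.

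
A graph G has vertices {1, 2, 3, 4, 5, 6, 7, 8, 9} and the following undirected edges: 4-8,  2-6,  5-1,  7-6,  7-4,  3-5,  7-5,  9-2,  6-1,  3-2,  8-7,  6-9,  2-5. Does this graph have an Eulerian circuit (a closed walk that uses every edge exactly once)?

Degrees: 1:2, 2:4, 3:2, 4:2, 5:4, 6:4, 7:4, 8:2, 9:2
All degrees are even and the non-isolated vertices are connected — an Eulerian circuit exists.

Yes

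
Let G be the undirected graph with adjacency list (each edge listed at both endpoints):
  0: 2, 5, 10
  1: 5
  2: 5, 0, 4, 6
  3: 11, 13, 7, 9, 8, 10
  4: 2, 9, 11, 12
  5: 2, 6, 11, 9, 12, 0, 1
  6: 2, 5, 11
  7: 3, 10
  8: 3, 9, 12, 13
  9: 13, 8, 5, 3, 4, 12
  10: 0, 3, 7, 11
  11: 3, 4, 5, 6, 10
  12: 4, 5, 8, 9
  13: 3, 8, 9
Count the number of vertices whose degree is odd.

6

Degrees: 0:3, 1:1, 2:4, 3:6, 4:4, 5:7, 6:3, 7:2, 8:4, 9:6, 10:4, 11:5, 12:4, 13:3
Odd-degree vertices: 0, 1, 5, 6, 11, 13.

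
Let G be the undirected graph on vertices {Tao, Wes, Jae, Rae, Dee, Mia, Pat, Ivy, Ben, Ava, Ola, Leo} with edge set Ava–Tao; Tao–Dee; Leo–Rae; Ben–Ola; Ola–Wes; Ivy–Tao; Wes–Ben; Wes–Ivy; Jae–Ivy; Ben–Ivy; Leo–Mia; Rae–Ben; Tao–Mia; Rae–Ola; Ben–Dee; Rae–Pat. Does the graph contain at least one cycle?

Yes

The graph has 12 vertices, 16 edges, and 1 connected component.
Since 16 > 12 - 1, a cycle must exist; for instance Tao-Ivy-Ben-Dee-Tao.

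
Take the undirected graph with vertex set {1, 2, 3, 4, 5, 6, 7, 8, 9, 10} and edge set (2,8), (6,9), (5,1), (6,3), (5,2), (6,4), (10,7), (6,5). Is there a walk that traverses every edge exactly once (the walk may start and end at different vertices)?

No

Degrees: 1:1, 2:2, 3:1, 4:1, 5:3, 6:4, 7:1, 8:1, 9:1, 10:1
Odd-degree vertices: 1, 3, 4, 5, 7, 8, 9, 10 (8 total).
With 8 odd-degree vertices (more than two), no single trail can use every edge.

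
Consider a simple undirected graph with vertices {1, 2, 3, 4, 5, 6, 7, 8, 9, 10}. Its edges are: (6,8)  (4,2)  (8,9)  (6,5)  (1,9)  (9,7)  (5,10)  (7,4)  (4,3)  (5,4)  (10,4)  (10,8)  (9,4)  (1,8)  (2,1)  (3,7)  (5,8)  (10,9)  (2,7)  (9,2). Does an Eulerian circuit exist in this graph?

Degrees: 1:3, 2:4, 3:2, 4:6, 5:4, 6:2, 7:4, 8:5, 9:6, 10:4
1, 8 have odd degree; an Eulerian circuit needs every degree to be even, so none exists.

No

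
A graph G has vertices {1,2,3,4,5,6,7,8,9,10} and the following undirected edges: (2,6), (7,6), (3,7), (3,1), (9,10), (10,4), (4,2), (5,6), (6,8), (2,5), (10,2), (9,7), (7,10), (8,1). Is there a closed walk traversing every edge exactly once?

Yes

Degrees: 1:2, 2:4, 3:2, 4:2, 5:2, 6:4, 7:4, 8:2, 9:2, 10:4
All degrees are even and the non-isolated vertices are connected — an Eulerian circuit exists.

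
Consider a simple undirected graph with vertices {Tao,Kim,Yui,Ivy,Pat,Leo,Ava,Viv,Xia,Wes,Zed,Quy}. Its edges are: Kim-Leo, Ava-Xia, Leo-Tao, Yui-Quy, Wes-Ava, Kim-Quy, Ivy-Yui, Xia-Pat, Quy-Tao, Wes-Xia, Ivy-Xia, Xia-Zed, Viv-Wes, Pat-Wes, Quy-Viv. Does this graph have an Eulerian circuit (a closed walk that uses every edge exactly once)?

No

Degrees: Tao:2, Kim:2, Yui:2, Ivy:2, Pat:2, Leo:2, Ava:2, Viv:2, Xia:5, Wes:4, Zed:1, Quy:4
Xia, Zed have odd degree; an Eulerian circuit needs every degree to be even, so none exists.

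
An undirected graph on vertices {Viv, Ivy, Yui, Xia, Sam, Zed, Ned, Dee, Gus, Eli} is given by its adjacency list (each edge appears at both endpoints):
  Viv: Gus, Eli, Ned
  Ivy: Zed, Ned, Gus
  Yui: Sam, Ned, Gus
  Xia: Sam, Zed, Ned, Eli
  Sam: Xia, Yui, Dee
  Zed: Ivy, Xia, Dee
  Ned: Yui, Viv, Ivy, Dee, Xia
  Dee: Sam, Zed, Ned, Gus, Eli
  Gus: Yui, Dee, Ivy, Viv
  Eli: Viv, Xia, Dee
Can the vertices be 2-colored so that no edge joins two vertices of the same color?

Yes

A valid 2-coloring puts {Sam, Zed, Ned, Gus, Eli} on one side and {Viv, Ivy, Yui, Xia, Dee} on the other; every edge crosses between the two sides.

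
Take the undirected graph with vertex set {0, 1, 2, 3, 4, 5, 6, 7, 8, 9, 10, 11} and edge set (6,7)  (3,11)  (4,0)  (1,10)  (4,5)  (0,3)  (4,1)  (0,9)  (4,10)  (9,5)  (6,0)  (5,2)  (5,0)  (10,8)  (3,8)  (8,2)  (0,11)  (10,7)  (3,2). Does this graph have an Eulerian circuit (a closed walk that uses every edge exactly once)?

Degrees: 0:6, 1:2, 2:3, 3:4, 4:4, 5:4, 6:2, 7:2, 8:3, 9:2, 10:4, 11:2
Vertices with odd degree: 2, 8. An Eulerian circuit requires all degrees even.

No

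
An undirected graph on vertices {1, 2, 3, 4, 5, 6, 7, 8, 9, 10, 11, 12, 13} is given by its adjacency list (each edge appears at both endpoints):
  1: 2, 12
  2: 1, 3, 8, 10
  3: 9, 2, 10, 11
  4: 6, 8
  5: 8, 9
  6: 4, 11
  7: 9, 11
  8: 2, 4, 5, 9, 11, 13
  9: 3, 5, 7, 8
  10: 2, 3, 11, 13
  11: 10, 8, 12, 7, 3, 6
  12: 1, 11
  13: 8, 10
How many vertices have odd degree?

Degrees: 1:2, 2:4, 3:4, 4:2, 5:2, 6:2, 7:2, 8:6, 9:4, 10:4, 11:6, 12:2, 13:2
Odd-degree vertices: none.

0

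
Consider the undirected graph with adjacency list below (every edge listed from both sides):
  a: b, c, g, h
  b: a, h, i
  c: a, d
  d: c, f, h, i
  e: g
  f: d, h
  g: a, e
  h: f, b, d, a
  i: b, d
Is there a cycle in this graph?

Yes

The graph has 9 vertices, 12 edges, and 1 connected component.
One cycle is a-h-d-c-a.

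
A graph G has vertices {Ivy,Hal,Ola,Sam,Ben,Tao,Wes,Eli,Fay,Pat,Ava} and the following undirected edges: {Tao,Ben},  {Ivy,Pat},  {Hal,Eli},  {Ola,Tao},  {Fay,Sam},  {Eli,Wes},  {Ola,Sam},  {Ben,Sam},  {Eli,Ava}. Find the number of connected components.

Component: {Ivy, Pat}
Component: {Hal, Wes, Eli, Ava}
Component: {Ola, Sam, Ben, Tao, Fay}

3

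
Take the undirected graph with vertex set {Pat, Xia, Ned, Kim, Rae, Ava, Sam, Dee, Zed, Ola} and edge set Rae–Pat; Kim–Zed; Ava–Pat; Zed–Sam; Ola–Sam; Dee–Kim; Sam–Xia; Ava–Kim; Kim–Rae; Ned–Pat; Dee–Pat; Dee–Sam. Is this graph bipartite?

Yes

Partition the vertices as {Xia, Ned, Rae, Ava, Dee, Zed, Ola} vs {Pat, Kim, Sam}. Each listed edge has one endpoint in each part, so the graph is bipartite.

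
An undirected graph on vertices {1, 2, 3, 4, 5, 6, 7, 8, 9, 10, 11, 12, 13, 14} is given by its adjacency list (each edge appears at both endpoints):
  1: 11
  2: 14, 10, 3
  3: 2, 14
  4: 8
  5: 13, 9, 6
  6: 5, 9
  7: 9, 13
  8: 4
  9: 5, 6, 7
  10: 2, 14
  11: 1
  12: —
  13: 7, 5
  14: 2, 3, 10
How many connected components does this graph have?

Component: {12}
Component: {1, 11}
Component: {4, 8}
Component: {2, 3, 10, 14}
Component: {5, 6, 7, 9, 13}

5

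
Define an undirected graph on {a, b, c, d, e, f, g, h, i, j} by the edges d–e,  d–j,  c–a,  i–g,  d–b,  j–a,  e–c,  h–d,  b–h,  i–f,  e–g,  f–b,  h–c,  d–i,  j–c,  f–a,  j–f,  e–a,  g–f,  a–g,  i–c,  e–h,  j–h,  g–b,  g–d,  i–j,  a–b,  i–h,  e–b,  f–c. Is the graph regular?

Degrees: a:6, b:6, c:6, d:6, e:6, f:6, g:6, h:6, i:6, j:6
All degrees equal 6; the graph is regular.

Yes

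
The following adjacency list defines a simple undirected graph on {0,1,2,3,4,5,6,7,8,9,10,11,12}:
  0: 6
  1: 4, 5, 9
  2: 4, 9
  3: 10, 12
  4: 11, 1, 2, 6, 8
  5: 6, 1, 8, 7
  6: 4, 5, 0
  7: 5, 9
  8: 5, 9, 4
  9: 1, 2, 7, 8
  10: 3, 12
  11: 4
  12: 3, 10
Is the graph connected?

Component: {3, 10, 12}
Component: {0, 1, 2, 4, 5, 6, 7, 8, 9, 11}
There are 2 separate components, so the graph is not connected.

No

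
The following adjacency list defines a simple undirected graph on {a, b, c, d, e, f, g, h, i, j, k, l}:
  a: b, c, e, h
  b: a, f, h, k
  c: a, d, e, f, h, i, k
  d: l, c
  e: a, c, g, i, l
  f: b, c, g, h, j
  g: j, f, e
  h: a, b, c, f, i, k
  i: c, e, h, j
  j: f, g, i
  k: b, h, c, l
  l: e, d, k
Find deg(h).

6

Neighbors of h: a, b, c, f, i, k.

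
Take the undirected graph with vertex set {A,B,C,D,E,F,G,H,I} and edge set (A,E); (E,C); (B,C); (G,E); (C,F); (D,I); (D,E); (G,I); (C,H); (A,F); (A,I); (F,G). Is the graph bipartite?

Partition the vertices as {B, E, F, H, I} vs {A, C, D, G}. Each listed edge has one endpoint in each part, so the graph is bipartite.

Yes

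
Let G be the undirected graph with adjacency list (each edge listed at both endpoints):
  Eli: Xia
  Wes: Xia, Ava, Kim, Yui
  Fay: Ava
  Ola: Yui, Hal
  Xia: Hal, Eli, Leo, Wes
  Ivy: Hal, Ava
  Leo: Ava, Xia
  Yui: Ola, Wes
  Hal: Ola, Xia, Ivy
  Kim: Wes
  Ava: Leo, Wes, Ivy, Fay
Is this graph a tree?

No

The graph has 11 vertices and 13 edges.
A tree on 11 vertices has exactly 10 edges; this graph has 13, so it contains a cycle and is not a tree.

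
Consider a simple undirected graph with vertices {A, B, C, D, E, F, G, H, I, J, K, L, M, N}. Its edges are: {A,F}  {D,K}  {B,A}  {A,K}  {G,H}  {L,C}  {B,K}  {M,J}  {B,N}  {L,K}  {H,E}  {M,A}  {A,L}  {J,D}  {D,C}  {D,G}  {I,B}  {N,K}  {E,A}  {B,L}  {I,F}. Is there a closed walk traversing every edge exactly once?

Degrees: A:6, B:5, C:2, D:4, E:2, F:2, G:2, H:2, I:2, J:2, K:5, L:4, M:2, N:2
Vertices with odd degree: B, K. An Eulerian circuit requires all degrees even.

No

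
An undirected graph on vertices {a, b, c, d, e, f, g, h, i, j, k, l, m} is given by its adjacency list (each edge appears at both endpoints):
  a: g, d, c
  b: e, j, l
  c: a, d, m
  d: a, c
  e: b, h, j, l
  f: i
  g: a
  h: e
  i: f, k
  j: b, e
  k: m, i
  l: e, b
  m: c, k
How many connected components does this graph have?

Component: {b, e, h, j, l}
Component: {a, c, d, f, g, i, k, m}

2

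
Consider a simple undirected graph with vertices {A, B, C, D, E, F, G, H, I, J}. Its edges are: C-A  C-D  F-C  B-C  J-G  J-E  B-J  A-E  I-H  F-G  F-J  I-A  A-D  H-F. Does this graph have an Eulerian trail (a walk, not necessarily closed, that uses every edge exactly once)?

Yes

Degrees: A:4, B:2, C:4, D:2, E:2, F:4, G:2, H:2, I:2, J:4
Odd-degree vertices: none (0 total).
With 0 odd-degree vertices and all edges in one connected piece, an Eulerian trail exists.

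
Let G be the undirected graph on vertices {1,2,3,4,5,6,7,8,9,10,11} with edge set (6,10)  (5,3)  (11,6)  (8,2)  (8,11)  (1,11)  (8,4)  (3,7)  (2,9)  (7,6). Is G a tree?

Yes

|V| = 11, |E| = 10.
Connected and |E| = |V| - 1, which characterizes a tree.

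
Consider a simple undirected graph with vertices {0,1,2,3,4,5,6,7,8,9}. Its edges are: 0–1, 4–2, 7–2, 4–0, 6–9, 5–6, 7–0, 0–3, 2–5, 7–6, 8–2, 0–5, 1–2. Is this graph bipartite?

Color {1, 3, 4, 5, 7, 8, 9} black and {0, 2, 6} white. No edge joins two same-colored vertices, so the graph is bipartite.

Yes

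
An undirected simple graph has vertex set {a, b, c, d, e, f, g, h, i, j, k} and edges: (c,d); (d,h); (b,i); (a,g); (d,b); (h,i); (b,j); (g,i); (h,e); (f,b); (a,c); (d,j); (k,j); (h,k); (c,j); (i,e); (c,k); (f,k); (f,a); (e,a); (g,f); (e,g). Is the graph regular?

Degrees: a:4, b:4, c:4, d:4, e:4, f:4, g:4, h:4, i:4, j:4, k:4
All degrees equal 4; the graph is regular.

Yes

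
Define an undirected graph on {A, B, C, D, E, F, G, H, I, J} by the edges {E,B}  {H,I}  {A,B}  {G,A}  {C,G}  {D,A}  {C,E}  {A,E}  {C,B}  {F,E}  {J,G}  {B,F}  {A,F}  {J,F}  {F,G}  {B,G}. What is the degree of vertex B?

Neighbors of B: A, C, E, F, G.

5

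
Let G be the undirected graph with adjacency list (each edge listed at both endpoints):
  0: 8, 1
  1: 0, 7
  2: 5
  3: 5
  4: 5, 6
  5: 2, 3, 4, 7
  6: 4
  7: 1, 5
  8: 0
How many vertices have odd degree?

Degrees: 0:2, 1:2, 2:1, 3:1, 4:2, 5:4, 6:1, 7:2, 8:1
Odd-degree vertices: 2, 3, 6, 8.

4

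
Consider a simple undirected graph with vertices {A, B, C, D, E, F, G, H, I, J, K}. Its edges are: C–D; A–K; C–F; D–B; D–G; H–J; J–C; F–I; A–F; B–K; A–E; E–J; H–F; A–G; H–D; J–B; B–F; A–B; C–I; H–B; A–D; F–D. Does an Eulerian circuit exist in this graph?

Degrees: A:6, B:6, C:4, D:6, E:2, F:6, G:2, H:4, I:2, J:4, K:2
Every vertex has even degree and the edges form a single connected piece, so an Eulerian circuit exists.

Yes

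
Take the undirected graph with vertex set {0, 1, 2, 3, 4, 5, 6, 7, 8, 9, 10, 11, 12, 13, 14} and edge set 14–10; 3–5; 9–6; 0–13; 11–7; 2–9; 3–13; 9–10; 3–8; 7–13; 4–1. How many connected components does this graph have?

Component: {12}
Component: {1, 4}
Component: {2, 6, 9, 10, 14}
Component: {0, 3, 5, 7, 8, 11, 13}

4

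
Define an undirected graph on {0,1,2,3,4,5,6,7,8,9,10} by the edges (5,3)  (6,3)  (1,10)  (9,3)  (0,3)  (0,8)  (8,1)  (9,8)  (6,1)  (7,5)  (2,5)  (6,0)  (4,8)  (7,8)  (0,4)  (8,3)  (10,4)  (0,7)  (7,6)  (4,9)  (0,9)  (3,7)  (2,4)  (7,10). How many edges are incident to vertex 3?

Neighbors of 3: 0, 5, 6, 7, 8, 9.

6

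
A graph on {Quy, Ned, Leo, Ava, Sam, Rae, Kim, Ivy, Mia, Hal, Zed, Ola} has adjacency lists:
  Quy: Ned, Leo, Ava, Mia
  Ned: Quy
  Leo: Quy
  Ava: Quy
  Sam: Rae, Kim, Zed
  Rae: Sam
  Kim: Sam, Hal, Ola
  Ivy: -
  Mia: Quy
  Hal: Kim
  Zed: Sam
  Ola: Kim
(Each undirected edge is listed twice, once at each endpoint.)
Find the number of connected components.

3

Component: {Ivy}
Component: {Quy, Ned, Leo, Ava, Mia}
Component: {Sam, Rae, Kim, Hal, Zed, Ola}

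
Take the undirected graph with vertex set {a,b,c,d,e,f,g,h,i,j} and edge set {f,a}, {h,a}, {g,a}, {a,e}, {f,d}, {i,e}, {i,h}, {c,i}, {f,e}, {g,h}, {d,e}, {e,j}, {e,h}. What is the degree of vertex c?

1

Neighbors of c: i.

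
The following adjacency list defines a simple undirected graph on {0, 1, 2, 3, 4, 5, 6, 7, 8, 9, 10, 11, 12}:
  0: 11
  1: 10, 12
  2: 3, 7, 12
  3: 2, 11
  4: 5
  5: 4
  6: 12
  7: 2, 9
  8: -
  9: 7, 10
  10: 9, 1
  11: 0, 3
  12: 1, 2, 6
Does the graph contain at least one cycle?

The graph has 13 vertices, 11 edges, and 3 connected components.
One cycle is 2-12-1-10-9-7-2.

Yes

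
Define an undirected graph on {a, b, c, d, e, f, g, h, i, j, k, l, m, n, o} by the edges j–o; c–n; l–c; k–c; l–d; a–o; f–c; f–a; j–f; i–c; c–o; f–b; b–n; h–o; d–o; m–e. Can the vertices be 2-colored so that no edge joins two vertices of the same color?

Yes

Partition the vertices as {f, g, i, k, l, m, n, o} vs {a, b, c, d, e, h, j}. Each listed edge has one endpoint in each part, so the graph is bipartite.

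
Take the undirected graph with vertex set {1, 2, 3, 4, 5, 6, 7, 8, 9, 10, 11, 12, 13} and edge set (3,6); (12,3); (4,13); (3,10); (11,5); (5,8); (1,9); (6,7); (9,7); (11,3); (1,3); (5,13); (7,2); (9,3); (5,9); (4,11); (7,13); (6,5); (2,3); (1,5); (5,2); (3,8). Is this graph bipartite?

The cycle 9-1-3-9 has length 3, which is odd, so the graph is not bipartite.

No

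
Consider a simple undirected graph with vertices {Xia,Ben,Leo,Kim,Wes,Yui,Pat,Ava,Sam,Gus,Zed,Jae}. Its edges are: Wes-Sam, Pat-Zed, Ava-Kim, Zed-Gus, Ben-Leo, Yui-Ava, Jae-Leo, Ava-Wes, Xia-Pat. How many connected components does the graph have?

Component: {Ben, Leo, Jae}
Component: {Xia, Pat, Gus, Zed}
Component: {Kim, Wes, Yui, Ava, Sam}

3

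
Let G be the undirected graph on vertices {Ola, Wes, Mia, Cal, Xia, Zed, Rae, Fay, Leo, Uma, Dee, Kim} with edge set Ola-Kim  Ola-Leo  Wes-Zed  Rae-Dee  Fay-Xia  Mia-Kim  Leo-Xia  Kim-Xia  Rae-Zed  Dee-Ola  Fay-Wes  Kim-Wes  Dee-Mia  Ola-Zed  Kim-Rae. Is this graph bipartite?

Yes

Color {Cal, Zed, Fay, Leo, Uma, Dee, Kim} black and {Ola, Wes, Mia, Xia, Rae} white. No edge joins two same-colored vertices, so the graph is bipartite.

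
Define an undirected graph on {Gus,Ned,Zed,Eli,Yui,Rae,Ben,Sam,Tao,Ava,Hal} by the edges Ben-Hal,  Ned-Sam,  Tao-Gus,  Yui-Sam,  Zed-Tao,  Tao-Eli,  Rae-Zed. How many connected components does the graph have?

4

Component: {Ava}
Component: {Ben, Hal}
Component: {Ned, Yui, Sam}
Component: {Gus, Zed, Eli, Rae, Tao}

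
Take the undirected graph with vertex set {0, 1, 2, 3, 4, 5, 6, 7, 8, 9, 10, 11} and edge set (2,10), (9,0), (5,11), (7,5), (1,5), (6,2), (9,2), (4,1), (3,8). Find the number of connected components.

Component: {3, 8}
Component: {0, 2, 6, 9, 10}
Component: {1, 4, 5, 7, 11}

3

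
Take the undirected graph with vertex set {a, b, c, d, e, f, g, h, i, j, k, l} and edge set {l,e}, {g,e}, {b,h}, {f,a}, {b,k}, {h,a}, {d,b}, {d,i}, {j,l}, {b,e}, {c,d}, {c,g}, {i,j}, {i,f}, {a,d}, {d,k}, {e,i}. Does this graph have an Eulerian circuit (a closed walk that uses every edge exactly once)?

No

Degrees: a:3, b:4, c:2, d:5, e:4, f:2, g:2, h:2, i:4, j:2, k:2, l:2
Vertices with odd degree: a, d. An Eulerian circuit requires all degrees even.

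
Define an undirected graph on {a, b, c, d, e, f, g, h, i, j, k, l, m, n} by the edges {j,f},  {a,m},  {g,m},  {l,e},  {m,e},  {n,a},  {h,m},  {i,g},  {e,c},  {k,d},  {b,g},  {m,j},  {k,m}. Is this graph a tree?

Yes

|V| = 14, |E| = 13.
It is connected with exactly 13 edges, hence acyclic — it is a tree.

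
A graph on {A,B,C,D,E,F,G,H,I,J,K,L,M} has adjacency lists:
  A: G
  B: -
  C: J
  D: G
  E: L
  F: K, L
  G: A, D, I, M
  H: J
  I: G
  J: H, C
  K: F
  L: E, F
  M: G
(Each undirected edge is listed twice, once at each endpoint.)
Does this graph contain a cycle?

|V| = 13, |E| = 9, number of components = 4.
A forest on 13 vertices with 4 components has exactly 9 edges, which matches — so no cycle.

No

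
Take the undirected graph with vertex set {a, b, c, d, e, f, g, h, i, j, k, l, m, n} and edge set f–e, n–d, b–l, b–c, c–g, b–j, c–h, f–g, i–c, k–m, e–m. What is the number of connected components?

3

Component: {a}
Component: {d, n}
Component: {b, c, e, f, g, h, i, j, k, l, m}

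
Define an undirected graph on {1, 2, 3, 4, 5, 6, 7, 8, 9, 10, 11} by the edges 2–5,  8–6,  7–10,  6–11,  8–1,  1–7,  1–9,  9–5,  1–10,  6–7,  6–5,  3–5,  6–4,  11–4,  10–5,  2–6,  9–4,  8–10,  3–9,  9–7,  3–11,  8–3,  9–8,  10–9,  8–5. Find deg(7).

Neighbors of 7: 1, 6, 9, 10.

4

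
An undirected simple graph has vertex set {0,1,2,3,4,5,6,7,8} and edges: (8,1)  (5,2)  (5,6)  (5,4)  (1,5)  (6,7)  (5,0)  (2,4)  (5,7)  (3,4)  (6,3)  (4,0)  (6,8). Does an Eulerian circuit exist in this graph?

Yes

Degrees: 0:2, 1:2, 2:2, 3:2, 4:4, 5:6, 6:4, 7:2, 8:2
Every vertex has even degree and the edges form a single connected piece, so an Eulerian circuit exists.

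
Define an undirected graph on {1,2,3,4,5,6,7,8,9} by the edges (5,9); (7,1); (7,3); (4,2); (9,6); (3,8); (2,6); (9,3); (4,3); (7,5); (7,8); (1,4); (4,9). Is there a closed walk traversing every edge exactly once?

Yes

Degrees: 1:2, 2:2, 3:4, 4:4, 5:2, 6:2, 7:4, 8:2, 9:4
All degrees are even and the non-isolated vertices are connected — an Eulerian circuit exists.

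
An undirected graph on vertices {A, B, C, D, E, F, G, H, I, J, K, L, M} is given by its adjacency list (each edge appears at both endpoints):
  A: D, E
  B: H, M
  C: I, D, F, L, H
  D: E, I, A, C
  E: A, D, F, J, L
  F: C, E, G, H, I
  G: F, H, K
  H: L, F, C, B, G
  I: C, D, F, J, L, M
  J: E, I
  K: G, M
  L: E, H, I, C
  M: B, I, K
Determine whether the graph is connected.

Yes

A breadth-first search from A visits A, E, D, F, J, L, I, C, H, G, M, B, K — all 13 vertices — so the graph is connected.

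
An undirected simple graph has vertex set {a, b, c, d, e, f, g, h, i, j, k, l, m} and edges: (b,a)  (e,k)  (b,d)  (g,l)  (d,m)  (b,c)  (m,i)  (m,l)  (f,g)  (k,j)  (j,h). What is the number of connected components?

Component: {e, h, j, k}
Component: {a, b, c, d, f, g, i, l, m}

2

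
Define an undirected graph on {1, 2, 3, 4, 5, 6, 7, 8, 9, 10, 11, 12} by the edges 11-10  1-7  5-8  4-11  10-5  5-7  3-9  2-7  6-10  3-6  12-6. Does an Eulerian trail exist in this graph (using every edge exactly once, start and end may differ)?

Degrees: 1:1, 2:1, 3:2, 4:1, 5:3, 6:3, 7:3, 8:1, 9:1, 10:3, 11:2, 12:1
Odd-degree vertices: 1, 2, 4, 5, 6, 7, 8, 9, 10, 12 (10 total).
An Eulerian trail requires 0 or 2 odd-degree vertices; here there are 10.

No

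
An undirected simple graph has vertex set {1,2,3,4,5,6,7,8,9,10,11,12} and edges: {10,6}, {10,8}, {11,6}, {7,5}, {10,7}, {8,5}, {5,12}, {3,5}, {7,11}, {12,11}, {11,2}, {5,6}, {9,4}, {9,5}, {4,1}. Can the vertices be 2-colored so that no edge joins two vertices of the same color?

Partition the vertices as {4, 5, 10, 11} vs {1, 2, 3, 6, 7, 8, 9, 12}. Each listed edge has one endpoint in each part, so the graph is bipartite.

Yes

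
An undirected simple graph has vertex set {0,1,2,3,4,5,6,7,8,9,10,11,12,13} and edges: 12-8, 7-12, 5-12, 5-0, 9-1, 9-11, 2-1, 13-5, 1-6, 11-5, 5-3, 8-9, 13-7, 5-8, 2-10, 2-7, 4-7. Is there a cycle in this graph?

Yes

The graph has 14 vertices, 17 edges, and 1 connected component.
One cycle is 5-11-9-1-2-7-12-5.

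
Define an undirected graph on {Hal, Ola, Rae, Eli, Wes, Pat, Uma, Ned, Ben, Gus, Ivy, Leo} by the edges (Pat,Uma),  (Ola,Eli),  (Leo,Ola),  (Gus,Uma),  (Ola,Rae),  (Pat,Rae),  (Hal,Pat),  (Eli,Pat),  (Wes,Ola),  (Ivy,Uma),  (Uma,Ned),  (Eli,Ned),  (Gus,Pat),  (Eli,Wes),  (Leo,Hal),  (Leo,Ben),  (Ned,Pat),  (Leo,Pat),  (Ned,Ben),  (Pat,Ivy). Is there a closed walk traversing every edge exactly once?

Degrees: Hal:2, Ola:4, Rae:2, Eli:4, Wes:2, Pat:8, Uma:4, Ned:4, Ben:2, Gus:2, Ivy:2, Leo:4
Every vertex has even degree and the edges form a single connected piece, so an Eulerian circuit exists.

Yes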